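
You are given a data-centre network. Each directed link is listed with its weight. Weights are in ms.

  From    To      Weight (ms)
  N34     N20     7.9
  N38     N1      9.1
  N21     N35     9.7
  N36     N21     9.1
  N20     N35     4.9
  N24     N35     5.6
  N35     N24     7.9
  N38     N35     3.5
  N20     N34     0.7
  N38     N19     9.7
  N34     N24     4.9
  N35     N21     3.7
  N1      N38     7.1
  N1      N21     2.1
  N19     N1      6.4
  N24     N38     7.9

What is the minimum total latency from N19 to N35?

17 ms

Shortest distances from N19:
N19: 0
N1: 6.4  (via N19)
N21: 8.5  (via N1)
N38: 13.5  (via N1)
N35: 17  (via N38)
Shortest route: N19 → N1 → N38 → N35 = 17 ms.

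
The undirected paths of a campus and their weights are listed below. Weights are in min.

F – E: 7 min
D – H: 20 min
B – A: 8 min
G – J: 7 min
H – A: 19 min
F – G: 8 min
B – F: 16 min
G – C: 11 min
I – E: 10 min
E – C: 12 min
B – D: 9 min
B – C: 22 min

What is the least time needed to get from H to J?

Compare a few routes:
H → D → B → F → G → J: 20+9+16+8+7 = 60
H → A → B → C → G → J: 19+8+22+11+7 = 67
H → A → B → F → G → J: 19+8+16+8+7 = 58
The minimum is 58 min via H → A → B → F → G → J.

58 min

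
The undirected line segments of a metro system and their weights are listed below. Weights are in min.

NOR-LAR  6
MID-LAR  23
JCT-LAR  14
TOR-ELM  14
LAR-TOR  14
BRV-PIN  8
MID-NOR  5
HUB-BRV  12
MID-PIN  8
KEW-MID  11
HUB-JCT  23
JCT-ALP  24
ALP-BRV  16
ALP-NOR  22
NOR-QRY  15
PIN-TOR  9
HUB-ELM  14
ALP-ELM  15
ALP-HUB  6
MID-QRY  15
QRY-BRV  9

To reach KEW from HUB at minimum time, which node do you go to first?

BRV

Enumerating some paths:
HUB - BRV - PIN - MID - KEW: 12+8+8+11 = 39
HUB - ALP - NOR - MID - KEW: 6+22+5+11 = 44
Cheapest is HUB - BRV - PIN - MID - KEW at 39 min.
So from HUB the first move is to BRV.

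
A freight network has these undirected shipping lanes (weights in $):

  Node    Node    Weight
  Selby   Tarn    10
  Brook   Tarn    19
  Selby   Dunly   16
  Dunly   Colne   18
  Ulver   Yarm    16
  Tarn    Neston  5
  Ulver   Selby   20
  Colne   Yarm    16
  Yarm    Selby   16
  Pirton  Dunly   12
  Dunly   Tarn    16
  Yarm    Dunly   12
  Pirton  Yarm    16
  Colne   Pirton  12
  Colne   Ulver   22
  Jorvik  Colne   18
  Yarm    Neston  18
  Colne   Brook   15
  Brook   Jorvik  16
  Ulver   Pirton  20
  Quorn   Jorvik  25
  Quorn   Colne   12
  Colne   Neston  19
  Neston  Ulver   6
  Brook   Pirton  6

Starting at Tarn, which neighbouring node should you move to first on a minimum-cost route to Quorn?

Candidate routes:
Tarn–Neston–Ulver–Colne–Quorn: 5+6+22+12 = 45
Tarn–Neston–Colne–Quorn: 5+19+12 = 36
Tarn–Brook–Colne–Quorn: 19+15+12 = 46
Tarn–Dunly–Colne–Quorn: 16+18+12 = 46
The minimum is $36 via Tarn–Neston–Colne–Quorn.
So from Tarn the first move is to Neston.

Neston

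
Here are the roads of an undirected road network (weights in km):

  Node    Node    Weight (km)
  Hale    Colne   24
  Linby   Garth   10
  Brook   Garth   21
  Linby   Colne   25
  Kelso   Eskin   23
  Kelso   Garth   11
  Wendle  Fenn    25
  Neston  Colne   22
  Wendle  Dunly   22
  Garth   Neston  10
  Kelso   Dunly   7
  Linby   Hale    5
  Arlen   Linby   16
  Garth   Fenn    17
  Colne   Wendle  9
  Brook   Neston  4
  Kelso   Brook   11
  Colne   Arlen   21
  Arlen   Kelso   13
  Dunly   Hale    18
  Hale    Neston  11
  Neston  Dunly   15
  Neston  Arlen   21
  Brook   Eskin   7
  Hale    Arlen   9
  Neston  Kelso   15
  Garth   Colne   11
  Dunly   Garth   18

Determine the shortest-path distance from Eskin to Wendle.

Compare a few routes:
Eskin → Brook → Neston → Garth → Colne → Wendle: 7+4+10+11+9 = 41
Eskin → Brook → Neston → Colne → Wendle: 7+4+22+9 = 42
Cheapest is Eskin → Brook → Neston → Garth → Colne → Wendle at 41 km.

41 km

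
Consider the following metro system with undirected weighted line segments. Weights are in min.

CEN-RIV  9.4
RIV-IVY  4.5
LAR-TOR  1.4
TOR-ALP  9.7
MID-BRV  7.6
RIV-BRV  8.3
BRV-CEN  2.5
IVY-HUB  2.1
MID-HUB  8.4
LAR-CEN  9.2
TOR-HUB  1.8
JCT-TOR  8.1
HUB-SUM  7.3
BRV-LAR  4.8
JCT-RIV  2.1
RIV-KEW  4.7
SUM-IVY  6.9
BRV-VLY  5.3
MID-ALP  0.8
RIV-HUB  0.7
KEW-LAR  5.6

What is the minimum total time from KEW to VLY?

Settle nodes by increasing distance from KEW:
KEW: 0
RIV: 4.7  (via KEW)
HUB: 5.4  (via RIV)
LAR: 5.6  (via KEW)
JCT: 6.8  (via RIV)
TOR: 7  (via LAR)
IVY: 7.5  (via HUB)
BRV: 10.4  (via LAR)
SUM: 12.7  (via HUB)
CEN: 12.9  (via BRV)
MID: 13.8  (via HUB)
ALP: 14.6  (via MID)
VLY: 15.7  (via BRV)
Shortest route: KEW → LAR → BRV → VLY = 15.7 min.

15.7 min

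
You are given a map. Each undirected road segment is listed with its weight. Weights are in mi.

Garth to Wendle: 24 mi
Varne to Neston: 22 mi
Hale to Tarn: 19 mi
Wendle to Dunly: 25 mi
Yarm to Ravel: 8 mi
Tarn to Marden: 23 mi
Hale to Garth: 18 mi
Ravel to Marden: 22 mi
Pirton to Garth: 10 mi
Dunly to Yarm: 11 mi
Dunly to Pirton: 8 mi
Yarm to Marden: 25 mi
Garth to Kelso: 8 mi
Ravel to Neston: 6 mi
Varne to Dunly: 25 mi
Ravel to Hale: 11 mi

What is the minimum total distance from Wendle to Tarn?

61 mi

Settle nodes by increasing distance from Wendle:
Wendle: 0
Garth: 24  (via Wendle)
Dunly: 25  (via Wendle)
Kelso: 32  (via Garth)
Pirton: 33  (via Dunly)
Yarm: 36  (via Dunly)
Hale: 42  (via Garth)
Ravel: 44  (via Yarm)
Neston: 50  (via Ravel)
Varne: 50  (via Dunly)
Tarn: 61  (via Hale)
Shortest route: Wendle → Garth → Hale → Tarn = 61 mi.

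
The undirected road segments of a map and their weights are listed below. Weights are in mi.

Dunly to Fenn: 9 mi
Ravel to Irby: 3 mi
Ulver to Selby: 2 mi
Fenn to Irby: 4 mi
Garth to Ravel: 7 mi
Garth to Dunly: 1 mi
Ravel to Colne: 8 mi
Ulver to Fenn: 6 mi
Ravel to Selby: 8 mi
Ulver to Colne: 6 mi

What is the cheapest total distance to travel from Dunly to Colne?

16 mi

Enumerating some paths:
Dunly → Fenn → Ulver → Colne: 9+6+6 = 21
Dunly → Garth → Ravel → Colne: 1+7+8 = 16
Cheapest is Dunly → Garth → Ravel → Colne at 16 mi.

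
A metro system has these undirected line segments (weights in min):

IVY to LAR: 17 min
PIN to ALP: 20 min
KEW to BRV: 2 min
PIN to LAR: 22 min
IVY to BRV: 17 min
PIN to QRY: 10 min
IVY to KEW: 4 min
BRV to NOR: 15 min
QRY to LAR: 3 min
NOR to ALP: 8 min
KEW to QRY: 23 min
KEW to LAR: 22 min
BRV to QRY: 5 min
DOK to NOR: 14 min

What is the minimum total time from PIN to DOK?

42 min

Enumerating some paths:
PIN - QRY - BRV - NOR - DOK: 10+5+15+14 = 44
PIN - ALP - NOR - DOK: 20+8+14 = 42
PIN - LAR - QRY - BRV - NOR - DOK: 22+3+5+15+14 = 59
Cheapest is PIN - ALP - NOR - DOK at 42 min.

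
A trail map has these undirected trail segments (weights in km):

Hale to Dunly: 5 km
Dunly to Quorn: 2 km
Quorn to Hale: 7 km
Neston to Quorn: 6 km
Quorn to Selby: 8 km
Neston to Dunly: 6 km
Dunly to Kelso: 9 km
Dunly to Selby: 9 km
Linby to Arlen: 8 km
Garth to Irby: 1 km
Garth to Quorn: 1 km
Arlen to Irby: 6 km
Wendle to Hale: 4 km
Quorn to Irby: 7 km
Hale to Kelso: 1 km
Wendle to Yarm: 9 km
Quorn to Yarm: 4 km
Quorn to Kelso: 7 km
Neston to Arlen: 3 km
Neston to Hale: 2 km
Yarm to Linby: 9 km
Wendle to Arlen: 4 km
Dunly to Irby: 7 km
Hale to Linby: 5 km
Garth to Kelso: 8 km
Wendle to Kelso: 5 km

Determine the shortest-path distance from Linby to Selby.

Settle nodes by increasing distance from Linby:
Linby: 0
Hale: 5  (via Linby)
Kelso: 6  (via Hale)
Neston: 7  (via Hale)
Arlen: 8  (via Linby)
Wendle: 9  (via Hale)
Yarm: 9  (via Linby)
Dunly: 10  (via Hale)
Quorn: 12  (via Hale)
Garth: 13  (via Quorn)
Irby: 14  (via Arlen)
Selby: 19  (via Dunly)
Shortest route: Linby–Hale–Dunly–Selby = 19 km.

19 km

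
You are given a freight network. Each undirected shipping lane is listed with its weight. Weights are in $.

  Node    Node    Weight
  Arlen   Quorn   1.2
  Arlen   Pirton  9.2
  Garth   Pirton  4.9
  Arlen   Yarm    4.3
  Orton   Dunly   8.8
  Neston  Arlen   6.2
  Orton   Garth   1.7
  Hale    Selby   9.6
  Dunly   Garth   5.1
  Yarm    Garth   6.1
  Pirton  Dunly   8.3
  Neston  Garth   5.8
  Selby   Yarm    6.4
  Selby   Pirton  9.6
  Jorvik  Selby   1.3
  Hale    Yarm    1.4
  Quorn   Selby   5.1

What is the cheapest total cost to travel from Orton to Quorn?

$13.3

Settle nodes by increasing distance from Orton:
Orton: 0
Garth: 1.7  (via Orton)
Pirton: 6.6  (via Garth)
Dunly: 6.8  (via Garth)
Neston: 7.5  (via Garth)
Yarm: 7.8  (via Garth)
Hale: 9.2  (via Yarm)
Arlen: 12.1  (via Yarm)
Quorn: 13.3  (via Arlen)
Shortest route: Orton → Garth → Yarm → Arlen → Quorn = $13.3.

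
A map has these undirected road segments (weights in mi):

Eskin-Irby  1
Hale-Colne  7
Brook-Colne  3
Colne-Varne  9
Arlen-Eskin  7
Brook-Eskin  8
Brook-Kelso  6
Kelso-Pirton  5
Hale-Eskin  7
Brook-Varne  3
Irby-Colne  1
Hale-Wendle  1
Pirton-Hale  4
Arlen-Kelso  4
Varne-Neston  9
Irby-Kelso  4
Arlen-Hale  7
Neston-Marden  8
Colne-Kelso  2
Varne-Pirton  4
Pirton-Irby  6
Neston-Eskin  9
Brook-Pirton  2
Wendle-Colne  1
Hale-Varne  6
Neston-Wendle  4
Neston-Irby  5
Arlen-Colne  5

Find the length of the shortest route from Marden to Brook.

Enumerating some paths:
Marden → Neston → Wendle → Colne → Brook: 8+4+1+3 = 16
Marden → Neston → Wendle → Hale → Pirton → Brook: 8+4+1+4+2 = 19
Marden → Neston → Irby → Colne → Brook: 8+5+1+3 = 17
The minimum is 16 mi via Marden → Neston → Wendle → Colne → Brook.

16 mi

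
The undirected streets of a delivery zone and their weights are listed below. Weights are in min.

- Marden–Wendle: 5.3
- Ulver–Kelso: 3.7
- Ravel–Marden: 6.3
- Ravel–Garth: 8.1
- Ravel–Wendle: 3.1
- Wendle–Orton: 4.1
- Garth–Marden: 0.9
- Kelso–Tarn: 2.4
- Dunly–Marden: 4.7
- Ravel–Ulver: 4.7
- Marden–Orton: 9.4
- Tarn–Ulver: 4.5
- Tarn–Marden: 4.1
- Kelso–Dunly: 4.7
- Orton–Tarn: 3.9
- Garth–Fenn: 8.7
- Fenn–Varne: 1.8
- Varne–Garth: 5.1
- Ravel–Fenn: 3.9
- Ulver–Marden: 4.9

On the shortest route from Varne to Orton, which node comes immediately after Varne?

Fenn

Candidate routes:
Varne–Fenn–Ravel–Wendle–Orton: 1.8+3.9+3.1+4.1 = 12.9
Varne–Garth–Marden–Tarn–Orton: 5.1+0.9+4.1+3.9 = 14
Cheapest is Varne–Fenn–Ravel–Wendle–Orton at 12.9 min.
So from Varne the first move is to Fenn.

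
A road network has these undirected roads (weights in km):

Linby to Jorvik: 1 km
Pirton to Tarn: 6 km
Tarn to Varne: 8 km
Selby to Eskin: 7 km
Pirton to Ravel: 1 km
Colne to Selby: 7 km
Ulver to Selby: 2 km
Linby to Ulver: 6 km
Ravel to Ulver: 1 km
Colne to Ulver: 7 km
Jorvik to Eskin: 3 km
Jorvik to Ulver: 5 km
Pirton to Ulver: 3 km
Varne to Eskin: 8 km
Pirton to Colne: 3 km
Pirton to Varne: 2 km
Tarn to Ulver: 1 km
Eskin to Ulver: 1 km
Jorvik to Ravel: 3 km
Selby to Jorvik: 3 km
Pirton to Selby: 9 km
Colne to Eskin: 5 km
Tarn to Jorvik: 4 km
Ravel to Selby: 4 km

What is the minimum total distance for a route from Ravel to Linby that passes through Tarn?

7 km

Best Ravel to Tarn: Ravel–Ulver–Tarn costing 2
Best Tarn to Linby: Tarn–Jorvik–Linby costing 5
Total via Tarn: 2 + 5 = 7 km.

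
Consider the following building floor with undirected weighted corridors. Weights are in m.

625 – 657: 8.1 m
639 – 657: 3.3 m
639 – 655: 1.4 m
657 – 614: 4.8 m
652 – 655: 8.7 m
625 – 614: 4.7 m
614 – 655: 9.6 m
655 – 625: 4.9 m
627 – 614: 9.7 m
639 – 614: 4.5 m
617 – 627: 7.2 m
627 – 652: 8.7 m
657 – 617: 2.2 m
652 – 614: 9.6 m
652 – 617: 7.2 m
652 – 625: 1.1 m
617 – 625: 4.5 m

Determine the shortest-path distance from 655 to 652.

6 m

Running Dijkstra from 655:
655: 0
639: 1.4  (via 655)
657: 4.7  (via 639)
625: 4.9  (via 655)
614: 5.9  (via 639)
652: 6  (via 625)
Shortest route: 655–625–652 = 6 m.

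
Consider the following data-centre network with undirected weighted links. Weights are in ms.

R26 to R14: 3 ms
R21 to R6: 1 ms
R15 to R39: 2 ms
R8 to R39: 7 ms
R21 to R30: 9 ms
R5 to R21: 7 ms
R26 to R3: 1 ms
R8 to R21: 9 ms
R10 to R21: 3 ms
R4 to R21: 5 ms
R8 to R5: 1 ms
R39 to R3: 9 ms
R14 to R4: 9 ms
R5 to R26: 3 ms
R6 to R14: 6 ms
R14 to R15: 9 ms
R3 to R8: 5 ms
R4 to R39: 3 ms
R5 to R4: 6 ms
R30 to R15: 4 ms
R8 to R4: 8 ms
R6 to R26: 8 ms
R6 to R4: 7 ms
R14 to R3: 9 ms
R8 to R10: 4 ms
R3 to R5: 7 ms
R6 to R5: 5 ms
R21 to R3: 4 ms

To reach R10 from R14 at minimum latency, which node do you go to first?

Compare a few routes:
R14–R26–R5–R8–R10: 3+3+1+4 = 11
R14–R6–R21–R10: 6+1+3 = 10
Cheapest is R14–R6–R21–R10 at 10 ms.
So from R14 the first move is to R6.

R6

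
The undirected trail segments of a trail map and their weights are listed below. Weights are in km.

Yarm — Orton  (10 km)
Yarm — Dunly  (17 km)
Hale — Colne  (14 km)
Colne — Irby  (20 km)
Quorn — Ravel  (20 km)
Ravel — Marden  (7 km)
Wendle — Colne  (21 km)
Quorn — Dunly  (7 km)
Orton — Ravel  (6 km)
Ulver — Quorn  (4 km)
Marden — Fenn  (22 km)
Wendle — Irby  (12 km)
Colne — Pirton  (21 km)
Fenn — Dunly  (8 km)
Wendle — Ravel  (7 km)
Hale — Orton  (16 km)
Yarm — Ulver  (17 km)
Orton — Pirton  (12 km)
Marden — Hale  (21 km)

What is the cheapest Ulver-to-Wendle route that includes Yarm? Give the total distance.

40 km

Shortest Ulver→Yarm: Ulver–Yarm = 17
Best Yarm to Wendle: Yarm–Orton–Ravel–Wendle costing 23
Total via Yarm: 17 + 23 = 40 km.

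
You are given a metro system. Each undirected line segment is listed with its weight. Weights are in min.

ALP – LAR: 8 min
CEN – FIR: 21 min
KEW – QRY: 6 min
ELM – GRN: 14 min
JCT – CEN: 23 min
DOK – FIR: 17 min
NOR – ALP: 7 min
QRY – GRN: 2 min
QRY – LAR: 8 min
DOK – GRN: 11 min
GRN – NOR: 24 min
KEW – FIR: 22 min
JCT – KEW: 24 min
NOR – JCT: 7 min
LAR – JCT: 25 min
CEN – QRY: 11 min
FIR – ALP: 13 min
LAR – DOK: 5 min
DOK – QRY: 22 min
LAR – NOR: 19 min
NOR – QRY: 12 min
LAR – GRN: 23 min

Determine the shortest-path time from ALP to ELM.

32 min

Compare a few routes:
ALP - NOR - QRY - GRN - ELM: 7+12+2+14 = 35
ALP - NOR - GRN - ELM: 7+24+14 = 45
ALP - LAR - DOK - GRN - ELM: 8+5+11+14 = 38
ALP - LAR - QRY - GRN - ELM: 8+8+2+14 = 32
Cheapest is ALP - LAR - QRY - GRN - ELM at 32 min.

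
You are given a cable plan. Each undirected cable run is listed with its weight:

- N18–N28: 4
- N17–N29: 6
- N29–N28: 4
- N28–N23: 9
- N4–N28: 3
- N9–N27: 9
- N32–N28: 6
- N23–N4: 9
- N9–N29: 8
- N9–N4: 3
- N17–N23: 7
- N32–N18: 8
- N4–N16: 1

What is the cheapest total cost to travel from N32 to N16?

10

Shortest distances from N32:
N32: 0
N28: 6  (via N32)
N18: 8  (via N32)
N4: 9  (via N28)
N16: 10  (via N4)
Shortest route: N32–N28–N4–N16 = 10.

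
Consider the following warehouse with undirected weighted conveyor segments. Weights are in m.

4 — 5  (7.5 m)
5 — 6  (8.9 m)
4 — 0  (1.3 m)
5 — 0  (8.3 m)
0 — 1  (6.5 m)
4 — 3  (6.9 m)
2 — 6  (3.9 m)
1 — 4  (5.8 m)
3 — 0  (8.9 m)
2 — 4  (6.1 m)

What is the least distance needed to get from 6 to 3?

Shortest distances from 6:
6: 0
2: 3.9  (via 6)
5: 8.9  (via 6)
4: 10  (via 2)
0: 11.3  (via 4)
1: 15.8  (via 4)
3: 16.9  (via 4)
Shortest route: 6–2–4–3 = 16.9 m.

16.9 m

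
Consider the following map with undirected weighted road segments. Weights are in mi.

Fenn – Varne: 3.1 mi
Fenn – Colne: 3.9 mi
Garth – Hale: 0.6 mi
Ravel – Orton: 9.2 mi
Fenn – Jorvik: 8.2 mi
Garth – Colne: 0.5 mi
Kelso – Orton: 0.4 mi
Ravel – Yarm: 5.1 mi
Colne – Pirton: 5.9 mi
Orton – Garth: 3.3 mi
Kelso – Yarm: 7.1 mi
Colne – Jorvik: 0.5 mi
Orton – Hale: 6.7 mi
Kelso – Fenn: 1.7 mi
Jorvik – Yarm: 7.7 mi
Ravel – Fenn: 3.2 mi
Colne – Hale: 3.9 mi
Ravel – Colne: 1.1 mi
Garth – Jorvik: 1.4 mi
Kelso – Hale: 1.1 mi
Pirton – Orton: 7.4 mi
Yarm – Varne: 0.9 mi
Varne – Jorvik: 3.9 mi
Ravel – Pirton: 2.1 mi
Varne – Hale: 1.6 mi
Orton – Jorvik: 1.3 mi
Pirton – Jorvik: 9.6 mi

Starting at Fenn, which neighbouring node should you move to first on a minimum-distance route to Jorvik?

Enumerating some paths:
Fenn → Colne → Jorvik: 3.9+0.5 = 4.4
Fenn → Kelso → Orton → Jorvik: 1.7+0.4+1.3 = 3.4
Cheapest is Fenn → Kelso → Orton → Jorvik at 3.4 mi.
So from Fenn the first move is to Kelso.

Kelso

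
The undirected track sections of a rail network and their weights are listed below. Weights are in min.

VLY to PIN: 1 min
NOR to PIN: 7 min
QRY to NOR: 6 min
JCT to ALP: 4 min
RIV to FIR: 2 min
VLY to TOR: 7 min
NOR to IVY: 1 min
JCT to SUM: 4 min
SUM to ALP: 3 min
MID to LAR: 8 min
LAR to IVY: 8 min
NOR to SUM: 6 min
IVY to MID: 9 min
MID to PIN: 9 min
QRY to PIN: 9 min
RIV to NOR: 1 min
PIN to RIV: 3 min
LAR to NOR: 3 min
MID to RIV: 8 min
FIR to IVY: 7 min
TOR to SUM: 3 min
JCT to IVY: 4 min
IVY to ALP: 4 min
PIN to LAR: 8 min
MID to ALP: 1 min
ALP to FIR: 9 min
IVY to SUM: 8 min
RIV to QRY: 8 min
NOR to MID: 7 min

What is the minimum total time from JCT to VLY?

10 min

Settle nodes by increasing distance from JCT:
JCT: 0
ALP: 4  (via JCT)
SUM: 4  (via JCT)
IVY: 4  (via JCT)
NOR: 5  (via IVY)
MID: 5  (via ALP)
RIV: 6  (via NOR)
TOR: 7  (via SUM)
FIR: 8  (via RIV)
LAR: 8  (via NOR)
PIN: 9  (via RIV)
VLY: 10  (via PIN)
Shortest route: JCT → IVY → NOR → RIV → PIN → VLY = 10 min.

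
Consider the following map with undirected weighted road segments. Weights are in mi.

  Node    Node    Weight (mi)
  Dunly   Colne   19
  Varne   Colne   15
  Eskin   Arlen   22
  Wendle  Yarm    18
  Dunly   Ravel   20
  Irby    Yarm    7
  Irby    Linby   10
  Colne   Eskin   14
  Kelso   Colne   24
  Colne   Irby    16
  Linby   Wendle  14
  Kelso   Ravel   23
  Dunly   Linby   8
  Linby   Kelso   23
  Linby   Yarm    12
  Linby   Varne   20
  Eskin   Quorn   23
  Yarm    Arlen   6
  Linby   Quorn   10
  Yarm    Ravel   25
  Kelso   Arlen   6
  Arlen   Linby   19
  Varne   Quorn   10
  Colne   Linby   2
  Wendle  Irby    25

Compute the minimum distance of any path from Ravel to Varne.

45 mi

Settle nodes by increasing distance from Ravel:
Ravel: 0
Dunly: 20  (via Ravel)
Kelso: 23  (via Ravel)
Yarm: 25  (via Ravel)
Linby: 28  (via Dunly)
Arlen: 29  (via Kelso)
Colne: 30  (via Linby)
Irby: 32  (via Yarm)
Quorn: 38  (via Linby)
Wendle: 42  (via Linby)
Eskin: 44  (via Colne)
Varne: 45  (via Colne)
Shortest route: Ravel → Dunly → Linby → Colne → Varne = 45 mi.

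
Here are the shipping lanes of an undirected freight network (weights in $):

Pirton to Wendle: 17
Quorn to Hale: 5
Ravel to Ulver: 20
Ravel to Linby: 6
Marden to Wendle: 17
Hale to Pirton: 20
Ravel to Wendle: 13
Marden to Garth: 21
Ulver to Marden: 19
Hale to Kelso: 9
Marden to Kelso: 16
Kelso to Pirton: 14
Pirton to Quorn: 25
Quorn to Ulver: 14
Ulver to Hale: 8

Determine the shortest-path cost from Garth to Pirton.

$51

Enumerating some paths:
Garth - Marden - Kelso - Pirton: 21+16+14 = 51
Garth - Marden - Wendle - Pirton: 21+17+17 = 55
The minimum is $51 via Garth - Marden - Kelso - Pirton.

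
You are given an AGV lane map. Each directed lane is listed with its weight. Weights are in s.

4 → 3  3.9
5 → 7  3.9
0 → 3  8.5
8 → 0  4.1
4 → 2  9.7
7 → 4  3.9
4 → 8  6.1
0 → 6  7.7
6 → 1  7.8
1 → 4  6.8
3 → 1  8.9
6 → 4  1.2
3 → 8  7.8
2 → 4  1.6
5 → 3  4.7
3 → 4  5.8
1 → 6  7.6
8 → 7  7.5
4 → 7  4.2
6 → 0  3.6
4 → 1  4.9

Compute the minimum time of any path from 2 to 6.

14.1 s

Candidate routes:
2–4–1–6: 1.6+4.9+7.6 = 14.1
2–4–8–0–6: 1.6+6.1+4.1+7.7 = 19.5
Cheapest is 2–4–1–6 at 14.1 s.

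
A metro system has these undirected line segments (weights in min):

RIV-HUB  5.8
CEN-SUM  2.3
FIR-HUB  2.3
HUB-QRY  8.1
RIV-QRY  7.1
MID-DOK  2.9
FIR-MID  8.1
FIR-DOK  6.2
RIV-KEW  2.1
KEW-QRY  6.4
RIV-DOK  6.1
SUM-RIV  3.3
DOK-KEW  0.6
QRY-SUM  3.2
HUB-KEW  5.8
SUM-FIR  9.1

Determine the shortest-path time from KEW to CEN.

7.7 min

Running Dijkstra from KEW:
KEW: 0
DOK: 0.6  (via KEW)
RIV: 2.1  (via KEW)
MID: 3.5  (via DOK)
SUM: 5.4  (via RIV)
HUB: 5.8  (via KEW)
QRY: 6.4  (via KEW)
FIR: 6.8  (via DOK)
CEN: 7.7  (via SUM)
Shortest route: KEW–RIV–SUM–CEN = 7.7 min.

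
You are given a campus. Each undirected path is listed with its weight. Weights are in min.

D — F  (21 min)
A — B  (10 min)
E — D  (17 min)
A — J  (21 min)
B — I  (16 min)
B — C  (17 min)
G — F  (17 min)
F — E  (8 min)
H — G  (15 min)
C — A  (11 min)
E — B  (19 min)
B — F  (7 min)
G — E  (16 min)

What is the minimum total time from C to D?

Candidate routes:
C–B–F–E–D: 17+7+8+17 = 49
C–A–B–F–D: 11+10+7+21 = 49
C–B–F–D: 17+7+21 = 45
The minimum is 45 min via C–B–F–D.

45 min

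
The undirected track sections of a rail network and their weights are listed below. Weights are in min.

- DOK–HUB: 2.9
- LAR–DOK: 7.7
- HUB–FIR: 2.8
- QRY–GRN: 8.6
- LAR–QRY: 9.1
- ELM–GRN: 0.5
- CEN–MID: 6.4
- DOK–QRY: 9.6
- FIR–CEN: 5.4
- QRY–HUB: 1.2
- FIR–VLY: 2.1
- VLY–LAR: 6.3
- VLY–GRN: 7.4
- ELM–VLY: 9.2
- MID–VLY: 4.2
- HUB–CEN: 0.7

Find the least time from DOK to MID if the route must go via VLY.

Best DOK to VLY: DOK → HUB → FIR → VLY costing 7.8
Shortest VLY→MID: VLY → MID = 4.2
Total via VLY: 7.8 + 4.2 = 12 min.

12 min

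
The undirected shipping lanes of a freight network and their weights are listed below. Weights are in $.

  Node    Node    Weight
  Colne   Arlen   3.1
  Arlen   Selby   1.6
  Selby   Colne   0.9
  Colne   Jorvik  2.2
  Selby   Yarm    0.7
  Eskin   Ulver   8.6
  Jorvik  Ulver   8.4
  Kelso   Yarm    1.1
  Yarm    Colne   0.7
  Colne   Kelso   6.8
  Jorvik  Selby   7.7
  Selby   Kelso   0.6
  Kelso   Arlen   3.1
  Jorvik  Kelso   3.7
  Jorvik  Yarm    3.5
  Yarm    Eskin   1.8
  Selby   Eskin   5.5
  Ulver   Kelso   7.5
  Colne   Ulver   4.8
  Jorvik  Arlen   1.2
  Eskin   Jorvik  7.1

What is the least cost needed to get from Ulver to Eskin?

$7.3

Shortest distances from Ulver:
Ulver: 0
Colne: 4.8  (via Ulver)
Yarm: 5.5  (via Colne)
Selby: 5.7  (via Colne)
Kelso: 6.3  (via Selby)
Jorvik: 7  (via Colne)
Arlen: 7.3  (via Selby)
Eskin: 7.3  (via Yarm)
Shortest route: Ulver–Colne–Yarm–Eskin = $7.3.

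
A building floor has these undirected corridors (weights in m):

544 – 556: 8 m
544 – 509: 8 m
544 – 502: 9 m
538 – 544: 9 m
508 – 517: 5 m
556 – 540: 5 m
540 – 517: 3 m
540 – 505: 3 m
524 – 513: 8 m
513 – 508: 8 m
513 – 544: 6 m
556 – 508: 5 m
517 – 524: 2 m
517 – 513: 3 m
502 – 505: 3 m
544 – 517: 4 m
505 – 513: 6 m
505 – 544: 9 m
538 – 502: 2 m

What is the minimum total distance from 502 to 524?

Running Dijkstra from 502:
502: 0
538: 2  (via 502)
505: 3  (via 502)
540: 6  (via 505)
517: 9  (via 540)
513: 9  (via 505)
544: 9  (via 502)
556: 11  (via 540)
524: 11  (via 517)
Shortest route: 502 → 505 → 540 → 517 → 524 = 11 m.

11 m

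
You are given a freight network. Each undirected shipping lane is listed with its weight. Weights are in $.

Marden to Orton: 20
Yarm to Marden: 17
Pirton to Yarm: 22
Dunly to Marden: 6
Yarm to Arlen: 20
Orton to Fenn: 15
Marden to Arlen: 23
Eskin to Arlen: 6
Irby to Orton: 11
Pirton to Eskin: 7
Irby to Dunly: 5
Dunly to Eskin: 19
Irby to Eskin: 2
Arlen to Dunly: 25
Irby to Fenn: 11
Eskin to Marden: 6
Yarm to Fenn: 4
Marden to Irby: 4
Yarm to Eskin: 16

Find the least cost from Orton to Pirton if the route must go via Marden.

Shortest Orton→Marden: Orton → Irby → Marden = 15
Shortest Marden→Pirton: Marden → Eskin → Pirton = 13
Total via Marden: 15 + 13 = $28.

$28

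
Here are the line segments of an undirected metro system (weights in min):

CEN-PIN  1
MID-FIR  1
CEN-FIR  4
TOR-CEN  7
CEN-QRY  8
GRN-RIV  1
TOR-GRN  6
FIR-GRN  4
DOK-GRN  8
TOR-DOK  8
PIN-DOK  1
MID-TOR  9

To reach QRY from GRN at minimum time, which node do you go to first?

FIR

Candidate routes:
GRN–DOK–PIN–CEN–QRY: 8+1+1+8 = 18
GRN–FIR–CEN–QRY: 4+4+8 = 16
GRN–TOR–CEN–QRY: 6+7+8 = 21
The minimum is 16 min via GRN–FIR–CEN–QRY.
So from GRN the first move is to FIR.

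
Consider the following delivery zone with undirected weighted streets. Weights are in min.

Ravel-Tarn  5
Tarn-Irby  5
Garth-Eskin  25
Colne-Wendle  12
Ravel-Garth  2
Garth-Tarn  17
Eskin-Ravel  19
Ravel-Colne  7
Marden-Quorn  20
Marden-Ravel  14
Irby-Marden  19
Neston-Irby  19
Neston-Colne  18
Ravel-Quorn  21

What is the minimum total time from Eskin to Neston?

Shortest distances from Eskin:
Eskin: 0
Ravel: 19  (via Eskin)
Garth: 21  (via Ravel)
Tarn: 24  (via Ravel)
Colne: 26  (via Ravel)
Irby: 29  (via Tarn)
Marden: 33  (via Ravel)
Wendle: 38  (via Colne)
Quorn: 40  (via Ravel)
Neston: 44  (via Colne)
Shortest route: Eskin → Ravel → Colne → Neston = 44 min.

44 min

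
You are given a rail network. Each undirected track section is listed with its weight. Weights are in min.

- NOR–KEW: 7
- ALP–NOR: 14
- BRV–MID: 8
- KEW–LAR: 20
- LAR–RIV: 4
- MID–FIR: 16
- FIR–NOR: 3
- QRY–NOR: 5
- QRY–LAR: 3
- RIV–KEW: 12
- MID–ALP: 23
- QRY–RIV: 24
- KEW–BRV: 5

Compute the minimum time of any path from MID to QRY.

24 min

Candidate routes:
MID - BRV - KEW - RIV - LAR - QRY: 8+5+12+4+3 = 32
MID - FIR - NOR - QRY: 16+3+5 = 24
MID - BRV - KEW - NOR - QRY: 8+5+7+5 = 25
MID - BRV - KEW - LAR - QRY: 8+5+20+3 = 36
Cheapest is MID - FIR - NOR - QRY at 24 min.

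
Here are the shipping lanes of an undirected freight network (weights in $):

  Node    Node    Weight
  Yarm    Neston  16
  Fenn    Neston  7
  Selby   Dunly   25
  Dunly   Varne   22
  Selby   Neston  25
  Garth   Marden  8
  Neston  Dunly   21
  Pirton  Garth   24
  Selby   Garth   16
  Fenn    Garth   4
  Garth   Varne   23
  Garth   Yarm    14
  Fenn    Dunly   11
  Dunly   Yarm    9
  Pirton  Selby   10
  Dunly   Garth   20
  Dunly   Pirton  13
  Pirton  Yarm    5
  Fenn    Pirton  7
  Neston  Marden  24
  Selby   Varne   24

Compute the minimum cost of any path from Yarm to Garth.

$14

Candidate routes:
Yarm → Dunly → Fenn → Garth: 9+11+4 = 24
Yarm → Pirton → Fenn → Garth: 5+7+4 = 16
Yarm → Garth: 14 = 14
Yarm → Neston → Fenn → Garth: 16+7+4 = 27
Cheapest is Yarm → Garth at $14.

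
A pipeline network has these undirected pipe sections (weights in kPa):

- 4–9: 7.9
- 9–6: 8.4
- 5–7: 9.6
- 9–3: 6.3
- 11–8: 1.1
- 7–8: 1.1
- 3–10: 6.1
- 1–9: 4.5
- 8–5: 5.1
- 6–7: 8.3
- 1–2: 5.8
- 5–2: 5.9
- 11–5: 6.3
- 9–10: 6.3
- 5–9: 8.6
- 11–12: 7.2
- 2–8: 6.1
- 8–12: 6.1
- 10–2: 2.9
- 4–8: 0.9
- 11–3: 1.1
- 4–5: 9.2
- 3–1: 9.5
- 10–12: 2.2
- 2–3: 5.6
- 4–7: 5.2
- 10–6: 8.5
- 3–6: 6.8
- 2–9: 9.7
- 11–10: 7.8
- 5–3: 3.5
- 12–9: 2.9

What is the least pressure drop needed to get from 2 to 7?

7.2 kPa

Candidate routes:
2 → 3 → 11 → 8 → 7: 5.6+1.1+1.1+1.1 = 8.9
2 → 8 → 7: 6.1+1.1 = 7.2
The minimum is 7.2 kPa via 2 → 8 → 7.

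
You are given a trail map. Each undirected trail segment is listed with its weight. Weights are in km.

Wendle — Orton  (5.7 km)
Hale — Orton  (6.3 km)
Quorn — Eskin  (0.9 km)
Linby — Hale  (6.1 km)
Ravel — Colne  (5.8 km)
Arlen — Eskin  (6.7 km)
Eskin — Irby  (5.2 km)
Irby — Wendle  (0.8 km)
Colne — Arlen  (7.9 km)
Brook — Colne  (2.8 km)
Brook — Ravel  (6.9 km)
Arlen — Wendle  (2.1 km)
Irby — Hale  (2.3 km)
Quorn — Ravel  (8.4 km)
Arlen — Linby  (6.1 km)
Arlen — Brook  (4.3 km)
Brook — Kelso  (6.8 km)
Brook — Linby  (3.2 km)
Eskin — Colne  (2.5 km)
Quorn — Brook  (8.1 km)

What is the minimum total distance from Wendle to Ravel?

13.3 km

Compare a few routes:
Wendle - Arlen - Brook - Colne - Ravel: 2.1+4.3+2.8+5.8 = 15
Wendle - Arlen - Brook - Ravel: 2.1+4.3+6.9 = 13.3
Wendle - Irby - Eskin - Colne - Ravel: 0.8+5.2+2.5+5.8 = 14.3
The minimum is 13.3 km via Wendle - Arlen - Brook - Ravel.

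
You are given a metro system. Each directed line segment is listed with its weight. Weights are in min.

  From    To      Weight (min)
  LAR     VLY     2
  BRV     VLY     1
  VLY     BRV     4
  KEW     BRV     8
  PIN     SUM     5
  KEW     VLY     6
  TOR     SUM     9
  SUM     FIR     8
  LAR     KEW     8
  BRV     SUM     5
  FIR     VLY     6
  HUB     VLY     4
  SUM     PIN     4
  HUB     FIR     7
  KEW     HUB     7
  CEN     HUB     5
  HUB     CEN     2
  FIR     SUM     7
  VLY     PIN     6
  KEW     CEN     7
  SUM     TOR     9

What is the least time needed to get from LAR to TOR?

20 min

Enumerating some paths:
LAR - KEW - BRV - SUM - TOR: 8+8+5+9 = 30
LAR - VLY - BRV - SUM - TOR: 2+4+5+9 = 20
LAR - KEW - VLY - BRV - SUM - TOR: 8+6+4+5+9 = 32
LAR - VLY - PIN - SUM - TOR: 2+6+5+9 = 22
Cheapest is LAR - VLY - BRV - SUM - TOR at 20 min.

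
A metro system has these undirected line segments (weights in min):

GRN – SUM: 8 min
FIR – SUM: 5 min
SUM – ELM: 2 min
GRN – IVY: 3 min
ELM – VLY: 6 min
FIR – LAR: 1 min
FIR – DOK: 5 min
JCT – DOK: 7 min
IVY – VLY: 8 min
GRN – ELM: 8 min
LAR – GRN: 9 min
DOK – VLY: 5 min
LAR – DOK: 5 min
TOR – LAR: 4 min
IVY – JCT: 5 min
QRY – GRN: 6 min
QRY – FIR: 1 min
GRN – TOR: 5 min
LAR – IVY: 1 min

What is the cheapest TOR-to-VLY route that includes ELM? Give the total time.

18 min

Shortest TOR→ELM: TOR–LAR–FIR–SUM–ELM = 12
Best ELM to VLY: ELM–VLY costing 6
Total via ELM: 12 + 6 = 18 min.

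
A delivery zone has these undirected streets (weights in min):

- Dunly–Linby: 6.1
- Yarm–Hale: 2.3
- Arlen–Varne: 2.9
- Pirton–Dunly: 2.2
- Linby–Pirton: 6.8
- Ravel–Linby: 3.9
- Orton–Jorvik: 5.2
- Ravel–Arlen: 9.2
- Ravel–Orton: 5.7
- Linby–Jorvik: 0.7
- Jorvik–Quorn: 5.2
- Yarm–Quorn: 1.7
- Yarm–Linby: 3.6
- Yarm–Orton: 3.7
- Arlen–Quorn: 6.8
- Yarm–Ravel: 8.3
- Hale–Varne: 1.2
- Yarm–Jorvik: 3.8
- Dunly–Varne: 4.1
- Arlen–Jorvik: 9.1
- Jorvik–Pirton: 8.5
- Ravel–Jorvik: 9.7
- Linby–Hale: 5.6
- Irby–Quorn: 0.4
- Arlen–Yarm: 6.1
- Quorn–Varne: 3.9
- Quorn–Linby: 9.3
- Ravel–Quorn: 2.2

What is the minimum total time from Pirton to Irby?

Compare a few routes:
Pirton–Linby–Yarm–Quorn–Irby: 6.8+3.6+1.7+0.4 = 12.5
Pirton–Dunly–Varne–Hale–Yarm–Quorn–Irby: 2.2+4.1+1.2+2.3+1.7+0.4 = 11.9
Pirton–Linby–Jorvik–Quorn–Irby: 6.8+0.7+5.2+0.4 = 13.1
Pirton–Dunly–Varne–Quorn–Irby: 2.2+4.1+3.9+0.4 = 10.6
Cheapest is Pirton–Dunly–Varne–Quorn–Irby at 10.6 min.

10.6 min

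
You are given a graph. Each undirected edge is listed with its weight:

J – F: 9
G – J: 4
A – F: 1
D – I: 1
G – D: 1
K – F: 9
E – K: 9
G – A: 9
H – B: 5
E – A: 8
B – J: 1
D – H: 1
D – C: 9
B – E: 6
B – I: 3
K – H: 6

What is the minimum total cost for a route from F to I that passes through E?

18

Best F to E: F–A–E costing 9
Best E to I: E–B–I costing 9
Total via E: 9 + 9 = 18.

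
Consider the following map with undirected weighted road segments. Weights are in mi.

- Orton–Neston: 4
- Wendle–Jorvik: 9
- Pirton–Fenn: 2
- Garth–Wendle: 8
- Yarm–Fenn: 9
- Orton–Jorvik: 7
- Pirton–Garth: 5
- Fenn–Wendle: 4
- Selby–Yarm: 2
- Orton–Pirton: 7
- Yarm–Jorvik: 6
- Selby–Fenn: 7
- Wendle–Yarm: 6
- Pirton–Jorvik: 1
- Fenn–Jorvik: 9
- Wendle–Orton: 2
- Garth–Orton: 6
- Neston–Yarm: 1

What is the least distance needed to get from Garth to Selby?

Enumerating some paths:
Garth–Orton–Neston–Yarm–Selby: 6+4+1+2 = 13
Garth–Pirton–Fenn–Selby: 5+2+7 = 14
The minimum is 13 mi via Garth–Orton–Neston–Yarm–Selby.

13 mi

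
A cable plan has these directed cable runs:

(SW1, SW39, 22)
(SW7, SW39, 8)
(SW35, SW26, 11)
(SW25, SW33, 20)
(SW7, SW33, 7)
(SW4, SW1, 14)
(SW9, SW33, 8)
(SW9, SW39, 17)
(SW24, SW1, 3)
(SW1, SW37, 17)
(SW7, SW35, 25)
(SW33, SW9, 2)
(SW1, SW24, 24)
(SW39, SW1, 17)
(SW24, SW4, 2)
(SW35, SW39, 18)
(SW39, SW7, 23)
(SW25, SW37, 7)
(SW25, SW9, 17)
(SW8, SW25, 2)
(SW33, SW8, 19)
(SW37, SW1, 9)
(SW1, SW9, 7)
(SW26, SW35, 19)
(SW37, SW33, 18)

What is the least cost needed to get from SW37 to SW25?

Compare a few routes:
SW37 - SW33 - SW8 - SW25: 18+19+2 = 39
SW37 - SW1 - SW9 - SW33 - SW8 - SW25: 9+7+8+19+2 = 45
The minimum is 39 via SW37 - SW33 - SW8 - SW25.

39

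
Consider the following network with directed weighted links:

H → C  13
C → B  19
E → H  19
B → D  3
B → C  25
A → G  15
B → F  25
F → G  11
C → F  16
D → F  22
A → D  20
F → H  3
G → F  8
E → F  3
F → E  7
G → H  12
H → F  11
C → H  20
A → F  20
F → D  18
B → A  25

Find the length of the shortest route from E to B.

Running Dijkstra from E:
E: 0
F: 3  (via E)
H: 6  (via F)
G: 14  (via F)
C: 19  (via H)
D: 21  (via F)
B: 38  (via C)
Shortest route: E–F–H–C–B = 38.

38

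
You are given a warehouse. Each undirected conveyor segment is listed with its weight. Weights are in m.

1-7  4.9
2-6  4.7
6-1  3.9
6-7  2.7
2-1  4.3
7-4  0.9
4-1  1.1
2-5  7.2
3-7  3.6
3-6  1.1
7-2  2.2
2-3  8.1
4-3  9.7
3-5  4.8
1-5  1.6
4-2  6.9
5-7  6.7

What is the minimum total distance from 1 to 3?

5 m

Settle nodes by increasing distance from 1:
1: 0
4: 1.1  (via 1)
5: 1.6  (via 1)
7: 2  (via 4)
6: 3.9  (via 1)
2: 4.2  (via 7)
3: 5  (via 6)
Shortest route: 1 → 6 → 3 = 5 m.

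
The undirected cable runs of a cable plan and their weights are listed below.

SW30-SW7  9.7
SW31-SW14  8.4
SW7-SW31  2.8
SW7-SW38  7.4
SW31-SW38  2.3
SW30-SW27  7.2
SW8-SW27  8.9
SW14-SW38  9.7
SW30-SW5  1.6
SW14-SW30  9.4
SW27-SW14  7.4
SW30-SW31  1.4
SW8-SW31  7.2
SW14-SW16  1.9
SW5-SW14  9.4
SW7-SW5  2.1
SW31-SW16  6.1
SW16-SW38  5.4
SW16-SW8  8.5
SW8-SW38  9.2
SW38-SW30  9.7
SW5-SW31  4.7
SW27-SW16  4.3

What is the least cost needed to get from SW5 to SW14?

Settle nodes by increasing distance from SW5:
SW5: 0
SW30: 1.6  (via SW5)
SW7: 2.1  (via SW5)
SW31: 3  (via SW30)
SW38: 5.3  (via SW31)
SW27: 8.8  (via SW30)
SW16: 9.1  (via SW31)
SW14: 9.4  (via SW5)
Shortest route: SW5–SW14 = 9.4.

9.4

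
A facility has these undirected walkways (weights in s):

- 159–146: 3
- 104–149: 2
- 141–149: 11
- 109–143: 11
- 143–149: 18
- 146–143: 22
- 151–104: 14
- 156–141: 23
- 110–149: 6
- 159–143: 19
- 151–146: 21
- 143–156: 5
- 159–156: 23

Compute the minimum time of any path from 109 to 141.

39 s

Candidate routes:
109 → 143 → 149 → 141: 11+18+11 = 40
109 → 143 → 156 → 141: 11+5+23 = 39
The minimum is 39 s via 109 → 143 → 156 → 141.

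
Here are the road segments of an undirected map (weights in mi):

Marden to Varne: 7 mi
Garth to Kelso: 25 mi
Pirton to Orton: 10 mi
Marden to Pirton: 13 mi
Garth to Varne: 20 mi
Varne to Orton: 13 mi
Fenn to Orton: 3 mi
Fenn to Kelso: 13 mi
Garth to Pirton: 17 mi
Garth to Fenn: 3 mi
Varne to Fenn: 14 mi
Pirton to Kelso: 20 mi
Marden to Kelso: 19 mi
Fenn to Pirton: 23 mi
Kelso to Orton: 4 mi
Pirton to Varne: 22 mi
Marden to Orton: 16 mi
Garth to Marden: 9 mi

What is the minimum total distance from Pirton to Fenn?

13 mi

Enumerating some paths:
Pirton - Garth - Fenn: 17+3 = 20
Pirton - Fenn: 23 = 23
Pirton - Orton - Fenn: 10+3 = 13
The minimum is 13 mi via Pirton - Orton - Fenn.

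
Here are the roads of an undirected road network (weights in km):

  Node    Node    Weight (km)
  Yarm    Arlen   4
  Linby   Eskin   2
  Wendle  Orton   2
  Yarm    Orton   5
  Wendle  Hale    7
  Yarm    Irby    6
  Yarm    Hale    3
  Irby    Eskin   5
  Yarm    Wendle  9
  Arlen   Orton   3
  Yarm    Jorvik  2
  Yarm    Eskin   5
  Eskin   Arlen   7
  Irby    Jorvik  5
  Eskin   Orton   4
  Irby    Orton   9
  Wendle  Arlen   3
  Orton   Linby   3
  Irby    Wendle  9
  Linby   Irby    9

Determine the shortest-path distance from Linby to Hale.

Running Dijkstra from Linby:
Linby: 0
Eskin: 2  (via Linby)
Orton: 3  (via Linby)
Wendle: 5  (via Orton)
Arlen: 6  (via Orton)
Yarm: 7  (via Eskin)
Irby: 7  (via Eskin)
Jorvik: 9  (via Yarm)
Hale: 10  (via Yarm)
Shortest route: Linby → Eskin → Yarm → Hale = 10 km.

10 km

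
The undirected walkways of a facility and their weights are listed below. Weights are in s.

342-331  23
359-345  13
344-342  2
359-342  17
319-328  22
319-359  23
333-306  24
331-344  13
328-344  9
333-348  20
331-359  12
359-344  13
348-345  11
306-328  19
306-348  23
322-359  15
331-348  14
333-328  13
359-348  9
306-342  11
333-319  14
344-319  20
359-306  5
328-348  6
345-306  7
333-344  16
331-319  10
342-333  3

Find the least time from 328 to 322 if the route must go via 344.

Best 328 to 344: 328–344 costing 9
Best 344 to 322: 344–359–322 costing 28
Total via 344: 9 + 28 = 37 s.

37 s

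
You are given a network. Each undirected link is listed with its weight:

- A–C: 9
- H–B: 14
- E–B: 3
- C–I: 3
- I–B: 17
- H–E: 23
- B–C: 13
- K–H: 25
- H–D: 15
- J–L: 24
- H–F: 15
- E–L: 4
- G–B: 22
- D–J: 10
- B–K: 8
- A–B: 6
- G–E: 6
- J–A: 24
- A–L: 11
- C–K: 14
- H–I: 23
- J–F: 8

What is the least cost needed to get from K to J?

Enumerating some paths:
K–B–E–L–J: 8+3+4+24 = 39
K–B–A–J: 8+6+24 = 38
The minimum is 38 via K–B–A–J.

38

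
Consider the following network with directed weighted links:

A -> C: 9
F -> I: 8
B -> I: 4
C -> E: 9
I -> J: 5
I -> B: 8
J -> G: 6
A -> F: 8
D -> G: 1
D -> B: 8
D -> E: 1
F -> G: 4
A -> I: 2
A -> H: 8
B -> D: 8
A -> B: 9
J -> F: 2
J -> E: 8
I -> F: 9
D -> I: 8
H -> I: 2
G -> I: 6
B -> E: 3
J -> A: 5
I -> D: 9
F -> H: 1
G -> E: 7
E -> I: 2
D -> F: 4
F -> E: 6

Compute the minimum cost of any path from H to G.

Settle nodes by increasing distance from H:
H: 0
I: 2  (via H)
J: 7  (via I)
F: 9  (via J)
B: 10  (via I)
D: 11  (via I)
A: 12  (via J)
E: 12  (via D)
G: 12  (via D)
Shortest route: H–I–D–G = 12.

12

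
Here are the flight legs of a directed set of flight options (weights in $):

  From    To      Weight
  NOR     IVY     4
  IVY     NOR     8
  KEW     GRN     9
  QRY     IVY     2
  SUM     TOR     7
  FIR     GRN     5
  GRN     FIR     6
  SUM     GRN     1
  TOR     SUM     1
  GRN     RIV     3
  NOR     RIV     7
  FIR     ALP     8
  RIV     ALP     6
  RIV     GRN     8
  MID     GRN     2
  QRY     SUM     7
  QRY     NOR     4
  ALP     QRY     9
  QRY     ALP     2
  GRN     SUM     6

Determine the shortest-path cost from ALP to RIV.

Compare a few routes:
ALP–QRY–IVY–NOR–RIV: 9+2+8+7 = 26
ALP–QRY–NOR–RIV: 9+4+7 = 20
The minimum is $20 via ALP–QRY–NOR–RIV.

$20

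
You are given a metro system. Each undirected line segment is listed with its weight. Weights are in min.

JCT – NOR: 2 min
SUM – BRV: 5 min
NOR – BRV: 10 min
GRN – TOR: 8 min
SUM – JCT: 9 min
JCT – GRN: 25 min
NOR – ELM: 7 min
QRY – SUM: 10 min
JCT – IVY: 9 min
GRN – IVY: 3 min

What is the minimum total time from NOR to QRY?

21 min

Enumerating some paths:
NOR - BRV - SUM - QRY: 10+5+10 = 25
NOR - JCT - SUM - QRY: 2+9+10 = 21
Cheapest is NOR - JCT - SUM - QRY at 21 min.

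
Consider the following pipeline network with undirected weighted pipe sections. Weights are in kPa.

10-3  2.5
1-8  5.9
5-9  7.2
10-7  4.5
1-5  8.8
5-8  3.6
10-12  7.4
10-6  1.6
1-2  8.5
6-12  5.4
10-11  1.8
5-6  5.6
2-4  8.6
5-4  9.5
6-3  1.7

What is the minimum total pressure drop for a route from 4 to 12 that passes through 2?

36.9 kPa

Best 4 to 2: 4–2 costing 8.6
Best 2 to 12: 2–1–5–6–12 costing 28.3
Total via 2: 8.6 + 28.3 = 36.9 kPa.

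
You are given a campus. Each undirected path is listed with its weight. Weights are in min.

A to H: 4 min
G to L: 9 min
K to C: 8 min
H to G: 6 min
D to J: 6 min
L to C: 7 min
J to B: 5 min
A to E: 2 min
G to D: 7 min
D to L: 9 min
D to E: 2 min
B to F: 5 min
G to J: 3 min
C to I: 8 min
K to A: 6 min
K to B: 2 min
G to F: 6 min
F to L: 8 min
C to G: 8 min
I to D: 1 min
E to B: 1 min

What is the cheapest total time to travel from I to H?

9 min

Shortest distances from I:
I: 0
D: 1  (via I)
E: 3  (via D)
B: 4  (via E)
A: 5  (via E)
K: 6  (via B)
J: 7  (via D)
C: 8  (via I)
G: 8  (via D)
F: 9  (via B)
H: 9  (via A)
Shortest route: I → D → E → A → H = 9 min.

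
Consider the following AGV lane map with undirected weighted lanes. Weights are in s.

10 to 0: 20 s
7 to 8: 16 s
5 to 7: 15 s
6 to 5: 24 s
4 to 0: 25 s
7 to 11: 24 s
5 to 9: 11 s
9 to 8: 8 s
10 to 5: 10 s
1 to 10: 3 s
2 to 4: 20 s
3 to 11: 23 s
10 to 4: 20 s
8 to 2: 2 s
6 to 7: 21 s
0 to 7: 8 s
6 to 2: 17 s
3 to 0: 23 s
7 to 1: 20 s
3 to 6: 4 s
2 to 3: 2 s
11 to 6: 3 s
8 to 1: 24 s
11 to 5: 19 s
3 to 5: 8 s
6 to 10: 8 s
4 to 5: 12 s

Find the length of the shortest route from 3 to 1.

Enumerating some paths:
3–5–10–1: 8+10+3 = 21
3–6–10–1: 4+8+3 = 15
The minimum is 15 s via 3–6–10–1.

15 s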